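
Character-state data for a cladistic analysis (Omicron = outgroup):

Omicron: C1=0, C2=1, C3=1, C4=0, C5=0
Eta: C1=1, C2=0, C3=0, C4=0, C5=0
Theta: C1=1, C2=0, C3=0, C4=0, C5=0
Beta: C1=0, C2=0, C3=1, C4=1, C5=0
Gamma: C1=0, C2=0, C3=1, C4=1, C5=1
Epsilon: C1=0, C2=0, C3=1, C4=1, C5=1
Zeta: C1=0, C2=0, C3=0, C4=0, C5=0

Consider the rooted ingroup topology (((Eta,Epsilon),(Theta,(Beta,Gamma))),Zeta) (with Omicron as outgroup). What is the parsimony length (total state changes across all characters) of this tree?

Map each character onto (((Eta,Epsilon),(Theta,(Beta,Gamma))),Zeta) (rooted by Omicron) and count the minimum state changes it requires (Fitch parsimony):
C1: 2; C2: 1; C3: 3; C4: 2; C5: 2.
Total tree length = 10.

10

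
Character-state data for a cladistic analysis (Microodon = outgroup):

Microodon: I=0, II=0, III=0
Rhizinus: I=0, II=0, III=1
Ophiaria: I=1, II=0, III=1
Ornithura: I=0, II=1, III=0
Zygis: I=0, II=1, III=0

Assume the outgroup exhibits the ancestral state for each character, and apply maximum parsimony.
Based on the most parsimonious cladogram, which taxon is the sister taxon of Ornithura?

Zygis

The outgroup has state '0' for every character, so '1' is the derived state throughout.
I: derived state '1' in Ophiaria only — an autapomorphy, so it tells us nothing about relationships among taxa.
Only Ornithura and Zygis show the derived state '1' for II, supporting them as a clade.
III (derived state '1') is shared by Ophiaria and Rhizinus — a synapomorphy uniting that clade.
Most parsimonious ingroup topology: ((Rhizinus,Ophiaria),(Ornithura,Zygis)).
Ornithura and Zygis form a cherry on this tree, so they are sister taxa.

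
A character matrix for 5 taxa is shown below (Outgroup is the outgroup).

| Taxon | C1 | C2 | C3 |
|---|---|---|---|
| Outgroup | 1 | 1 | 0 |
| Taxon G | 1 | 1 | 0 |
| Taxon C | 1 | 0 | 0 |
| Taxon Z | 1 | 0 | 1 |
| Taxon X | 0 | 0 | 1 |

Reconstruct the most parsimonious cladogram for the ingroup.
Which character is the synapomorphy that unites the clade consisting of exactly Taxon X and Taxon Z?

C3

Character polarity is set by the outgroup: the derived state is whichever differs from the outgroup's state, so for C1, C2 the derived state is '0', and for the remaining characters it is '1'.
C1: derived state '0' in Taxon X only — an autapomorphy, so it tells us nothing about relationships among taxa.
Only Taxon C, Taxon X, and Taxon Z show the derived state '0' for C2, supporting them as a clade.
C3 (derived state '1') is shared by Taxon X and Taxon Z — a synapomorphy uniting that clade.
Most parsimonious ingroup topology: (Taxon G,(Taxon C,(Taxon Z,Taxon X))).
The clade {Taxon X, Taxon Z} is supported by C3: its derived state '1' occurs in exactly those taxa and in no other taxon (including the outgroup).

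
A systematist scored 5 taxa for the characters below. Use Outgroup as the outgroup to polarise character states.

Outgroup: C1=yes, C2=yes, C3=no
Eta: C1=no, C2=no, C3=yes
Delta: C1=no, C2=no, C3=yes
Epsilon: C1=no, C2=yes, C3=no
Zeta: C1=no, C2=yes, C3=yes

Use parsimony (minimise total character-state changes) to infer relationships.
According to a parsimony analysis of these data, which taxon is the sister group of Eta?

Character polarity is set by the outgroup: the derived state is whichever differs from the outgroup's state, so for C1, C2 the derived state is 'no', and for the remaining characters it is 'yes'.
All ingroup taxa share the derived state 'no' for C1; it defines the ingroup but does not resolve relationships within it.
C2 (derived state 'no') is shared by Delta and Eta — a synapomorphy uniting that clade.
C3 (derived state 'yes') is shared by Delta, Eta, and Zeta — a synapomorphy uniting that clade.
Most parsimonious ingroup topology: (((Eta,Delta),Zeta),Epsilon).
Eta and Delta form a cherry on this tree, so they are sister taxa.

Delta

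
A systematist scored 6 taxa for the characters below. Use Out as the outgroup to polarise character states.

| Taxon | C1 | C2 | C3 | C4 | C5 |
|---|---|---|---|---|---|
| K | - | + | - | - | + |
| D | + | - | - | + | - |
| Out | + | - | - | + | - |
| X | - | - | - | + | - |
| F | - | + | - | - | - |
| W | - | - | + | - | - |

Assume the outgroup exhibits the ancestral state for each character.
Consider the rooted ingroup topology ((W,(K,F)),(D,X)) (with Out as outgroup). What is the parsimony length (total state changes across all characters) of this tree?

6

Map each character onto ((W,(K,F)),(D,X)) (rooted by Out) and count the minimum state changes it requires (Fitch parsimony):
C1: 2; C2: 1; C3: 1; C4: 1; C5: 1.
Total tree length = 6.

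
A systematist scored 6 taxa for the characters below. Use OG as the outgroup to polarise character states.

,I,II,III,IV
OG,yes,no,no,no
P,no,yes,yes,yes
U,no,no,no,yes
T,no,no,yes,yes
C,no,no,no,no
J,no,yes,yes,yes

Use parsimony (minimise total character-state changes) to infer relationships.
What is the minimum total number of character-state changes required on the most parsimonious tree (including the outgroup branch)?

4

Character polarity is set by the outgroup: the derived state is whichever differs from the outgroup's state, so for I the derived state is 'no', and for the remaining characters it is 'yes'.
All ingroup taxa share the derived state 'no' for I; it defines the ingroup but does not resolve relationships within it.
II: derived state 'yes' in J and P only — synapomorphy for {J, P}.
Only J, P, and T show the derived state 'yes' for III, supporting them as a clade.
IV: derived state 'yes' in J, P, T, and U only — synapomorphy for {J, P, T, U}.
Most parsimonious ingroup topology: (C,(U,((J,P),T))).
Changes per character on this tree: I: 1; II: 1; III: 1; IV: 1.
Total = 4.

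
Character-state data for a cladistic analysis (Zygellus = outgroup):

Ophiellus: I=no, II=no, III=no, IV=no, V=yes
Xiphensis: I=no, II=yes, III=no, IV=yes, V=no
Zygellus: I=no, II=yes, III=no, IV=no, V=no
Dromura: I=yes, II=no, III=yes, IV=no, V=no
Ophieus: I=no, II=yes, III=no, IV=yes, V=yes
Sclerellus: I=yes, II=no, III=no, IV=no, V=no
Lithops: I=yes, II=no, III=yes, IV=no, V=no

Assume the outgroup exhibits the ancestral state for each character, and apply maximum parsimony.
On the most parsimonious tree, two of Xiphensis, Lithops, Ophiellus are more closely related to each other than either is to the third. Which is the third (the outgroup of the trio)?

Character polarity is set by the outgroup: the derived state is whichever differs from the outgroup's state, so for II the derived state is 'no', and for the remaining characters it is 'yes'.
I: derived state 'yes' in Dromura, Lithops, and Sclerellus only — synapomorphy for {Dromura, Lithops, Sclerellus}.
II: derived state 'no' in Dromura, Lithops, Ophiellus, and Sclerellus only — synapomorphy for {Dromura, Lithops, Ophiellus, Sclerellus}.
III (derived state 'yes') is shared by Dromura and Lithops — a synapomorphy uniting that clade.
Only Ophieus and Xiphensis show the derived state 'yes' for IV, supporting them as a clade.
V groups Ophiellus and Ophieus, which is incompatible with the clades supported by the remaining characters; treating it as convergent (homoplasy) costs fewer steps than any alternative tree.
Most parsimonious ingroup topology: (((Sclerellus,(Dromura,Lithops)),Ophiellus),(Xiphensis,Ophieus)).
Ophiellus and Lithops share a more recent common ancestor with each other than either does with Xiphensis, so Xiphensis is the least closely related of the three.

Xiphensis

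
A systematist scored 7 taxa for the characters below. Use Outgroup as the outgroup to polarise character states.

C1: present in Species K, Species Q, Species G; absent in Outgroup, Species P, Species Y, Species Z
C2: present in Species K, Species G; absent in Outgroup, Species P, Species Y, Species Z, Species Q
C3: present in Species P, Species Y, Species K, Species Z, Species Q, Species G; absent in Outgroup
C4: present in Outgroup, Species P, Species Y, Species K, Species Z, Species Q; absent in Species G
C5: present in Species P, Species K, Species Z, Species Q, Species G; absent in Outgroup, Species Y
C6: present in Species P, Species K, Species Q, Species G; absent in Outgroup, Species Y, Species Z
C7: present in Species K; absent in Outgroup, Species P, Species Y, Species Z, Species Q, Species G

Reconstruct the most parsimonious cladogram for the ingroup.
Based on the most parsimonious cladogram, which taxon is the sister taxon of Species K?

Character polarity is set by the outgroup: the derived state is whichever differs from the outgroup's state, so for C4 the derived state is 'absent', and for the remaining characters it is 'present'.
Only Species G, Species K, and Species Q show the derived state 'present' for C1, supporting them as a clade.
C2: derived state 'present' in Species G and Species K only — synapomorphy for {Species G, Species K}.
All ingroup taxa share the derived state 'present' for C3; it defines the ingroup but does not resolve relationships within it.
C4 (derived state 'absent') is unique to Species G (autapomorphy; uninformative for grouping).
C5 (derived state 'present') is shared by Species G, Species K, Species P, Species Q, and Species Z — a synapomorphy uniting that clade.
C6: derived state 'present' in Species G, Species K, Species P, and Species Q only — synapomorphy for {Species G, Species K, Species P, Species Q}.
C7: derived state 'present' in Species K only — an autapomorphy, so it tells us nothing about relationships among taxa.
Most parsimonious ingroup topology: (((Species P,((Species K,Species G),Species Q)),Species Z),Species Y).
Species K and Species G form a cherry on this tree, so they are sister taxa.

Species G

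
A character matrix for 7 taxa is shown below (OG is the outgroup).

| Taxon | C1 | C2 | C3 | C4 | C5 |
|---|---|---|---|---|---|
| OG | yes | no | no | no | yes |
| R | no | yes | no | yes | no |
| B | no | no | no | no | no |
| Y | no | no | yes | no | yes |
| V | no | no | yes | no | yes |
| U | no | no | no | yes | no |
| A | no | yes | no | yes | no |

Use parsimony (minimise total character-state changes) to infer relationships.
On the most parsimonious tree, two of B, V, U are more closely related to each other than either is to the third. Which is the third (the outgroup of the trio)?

V

Character polarity is set by the outgroup: the derived state is whichever differs from the outgroup's state, so for C1, C5 the derived state is 'no', and for the remaining characters it is 'yes'.
All ingroup taxa share the derived state 'no' for C1; it defines the ingroup but does not resolve relationships within it.
C2: derived state 'yes' in A and R only — synapomorphy for {A, R}.
Only V and Y show the derived state 'yes' for C3, supporting them as a clade.
C4: derived state 'yes' in A, R, and U only — synapomorphy for {A, R, U}.
C5: derived state 'no' in A, B, R, and U only — synapomorphy for {A, B, R, U}.
Most parsimonious ingroup topology: ((((R,A),U),B),(Y,V)).
U and B share a more recent common ancestor with each other than either does with V, so V is the least closely related of the three.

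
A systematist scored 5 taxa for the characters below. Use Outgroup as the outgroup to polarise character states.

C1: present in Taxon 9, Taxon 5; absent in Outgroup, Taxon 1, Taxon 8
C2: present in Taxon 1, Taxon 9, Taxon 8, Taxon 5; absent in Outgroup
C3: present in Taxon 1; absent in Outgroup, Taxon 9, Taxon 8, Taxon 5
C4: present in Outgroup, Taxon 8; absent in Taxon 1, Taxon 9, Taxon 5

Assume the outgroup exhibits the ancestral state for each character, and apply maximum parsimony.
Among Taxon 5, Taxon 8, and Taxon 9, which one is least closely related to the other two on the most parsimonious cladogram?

Taxon 8

Character polarity is set by the outgroup: the derived state is whichever differs from the outgroup's state, so for C4 the derived state is 'absent', and for the remaining characters it is 'present'.
C1: derived state 'present' in Taxon 5 and Taxon 9 only — synapomorphy for {Taxon 5, Taxon 9}.
C2 (derived state 'present') is shared by all ingroup taxa — unites the whole ingroup.
C3: derived state 'present' in Taxon 1 only — an autapomorphy, so it tells us nothing about relationships among taxa.
Only Taxon 1, Taxon 5, and Taxon 9 show the derived state 'absent' for C4, supporting them as a clade.
Most parsimonious ingroup topology: ((Taxon 1,(Taxon 9,Taxon 5)),Taxon 8).
Taxon 5 and Taxon 9 share a more recent common ancestor with each other than either does with Taxon 8, so Taxon 8 is the least closely related of the three.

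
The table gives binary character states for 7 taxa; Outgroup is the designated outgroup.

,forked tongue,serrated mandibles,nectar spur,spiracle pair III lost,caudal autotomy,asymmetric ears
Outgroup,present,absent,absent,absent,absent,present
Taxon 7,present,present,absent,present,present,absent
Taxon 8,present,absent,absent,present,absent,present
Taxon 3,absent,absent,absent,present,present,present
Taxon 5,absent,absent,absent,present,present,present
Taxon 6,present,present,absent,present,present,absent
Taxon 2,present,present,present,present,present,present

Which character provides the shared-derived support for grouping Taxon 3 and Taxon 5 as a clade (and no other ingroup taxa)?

forked tongue

Character polarity is set by the outgroup: the derived state is whichever differs from the outgroup's state, so for forked tongue, asymmetric ears the derived state is 'absent', and for the remaining characters it is 'present'.
forked tongue (derived state 'absent') is shared by Taxon 3 and Taxon 5 — a synapomorphy uniting that clade.
Only Taxon 2, Taxon 6, and Taxon 7 show the derived state 'present' for serrated mandibles, supporting them as a clade.
nectar spur (derived state 'present') is unique to Taxon 2 (autapomorphy; uninformative for grouping).
All ingroup taxa share the derived state 'present' for spiracle pair III lost; it defines the ingroup but does not resolve relationships within it.
Only Taxon 2, Taxon 3, Taxon 5, Taxon 6, and Taxon 7 show the derived state 'present' for caudal autotomy, supporting them as a clade.
asymmetric ears (derived state 'absent') is shared by Taxon 6 and Taxon 7 — a synapomorphy uniting that clade.
Most parsimonious ingroup topology: ((((Taxon 7,Taxon 6),Taxon 2),(Taxon 3,Taxon 5)),Taxon 8).
The clade {Taxon 3, Taxon 5} is supported by forked tongue: its derived state 'absent' occurs in exactly those taxa and in no other taxon (including the outgroup).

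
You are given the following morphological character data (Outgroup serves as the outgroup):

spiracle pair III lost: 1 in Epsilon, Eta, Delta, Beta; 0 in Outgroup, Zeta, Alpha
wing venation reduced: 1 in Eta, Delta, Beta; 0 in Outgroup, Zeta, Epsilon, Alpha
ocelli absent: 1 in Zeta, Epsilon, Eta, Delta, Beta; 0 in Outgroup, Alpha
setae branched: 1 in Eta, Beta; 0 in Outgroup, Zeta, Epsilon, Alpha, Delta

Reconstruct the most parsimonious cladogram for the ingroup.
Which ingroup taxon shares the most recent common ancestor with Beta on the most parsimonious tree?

The outgroup has state '0' for every character, so '1' is the derived state throughout.
Only Beta, Delta, Epsilon, and Eta show the derived state '1' for spiracle pair III lost, supporting them as a clade.
wing venation reduced (derived state '1') is shared by Beta, Delta, and Eta — a synapomorphy uniting that clade.
Only Beta, Delta, Epsilon, Eta, and Zeta show the derived state '1' for ocelli absent, supporting them as a clade.
Only Beta and Eta show the derived state '1' for setae branched, supporting them as a clade.
Most parsimonious ingroup topology: ((Zeta,(Epsilon,((Eta,Beta),Delta))),Alpha).
Beta and Eta form a cherry on this tree, so they are sister taxa.

Eta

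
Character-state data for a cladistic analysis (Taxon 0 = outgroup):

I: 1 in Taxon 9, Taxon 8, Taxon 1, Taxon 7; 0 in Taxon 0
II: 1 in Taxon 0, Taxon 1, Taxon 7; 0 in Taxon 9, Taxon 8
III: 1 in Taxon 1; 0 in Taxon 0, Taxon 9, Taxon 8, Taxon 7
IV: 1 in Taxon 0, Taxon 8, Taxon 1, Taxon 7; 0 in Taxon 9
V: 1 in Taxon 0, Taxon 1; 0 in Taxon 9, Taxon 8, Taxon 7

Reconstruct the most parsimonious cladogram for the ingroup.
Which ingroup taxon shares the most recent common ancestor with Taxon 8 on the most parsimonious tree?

Character polarity is set by the outgroup: the derived state is whichever differs from the outgroup's state, so for II, IV, V the derived state is '0', and for the remaining characters it is '1'.
All ingroup taxa share the derived state '1' for I; it defines the ingroup but does not resolve relationships within it.
II (derived state '0') is shared by Taxon 8 and Taxon 9 — a synapomorphy uniting that clade.
III: derived state '1' in Taxon 1 only — an autapomorphy, so it tells us nothing about relationships among taxa.
IV (derived state '0') is unique to Taxon 9 (autapomorphy; uninformative for grouping).
V (derived state '0') is shared by Taxon 7, Taxon 8, and Taxon 9 — a synapomorphy uniting that clade.
Most parsimonious ingroup topology: (((Taxon 9,Taxon 8),Taxon 7),Taxon 1).
Taxon 8 and Taxon 9 form a cherry on this tree, so they are sister taxa.

Taxon 9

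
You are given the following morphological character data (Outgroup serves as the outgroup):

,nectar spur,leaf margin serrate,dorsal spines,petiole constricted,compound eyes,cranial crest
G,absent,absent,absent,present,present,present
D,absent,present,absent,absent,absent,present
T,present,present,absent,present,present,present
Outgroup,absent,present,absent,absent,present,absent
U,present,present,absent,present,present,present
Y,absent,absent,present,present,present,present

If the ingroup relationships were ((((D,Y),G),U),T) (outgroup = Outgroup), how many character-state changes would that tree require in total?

9

Map each character onto ((((D,Y),G),U),T) (rooted by Outgroup) and count the minimum state changes it requires (Fitch parsimony):
nectar spur: 2; leaf margin serrate: 2; dorsal spines: 1; petiole constricted: 2; compound eyes: 1; cranial crest: 1.
Total tree length = 9.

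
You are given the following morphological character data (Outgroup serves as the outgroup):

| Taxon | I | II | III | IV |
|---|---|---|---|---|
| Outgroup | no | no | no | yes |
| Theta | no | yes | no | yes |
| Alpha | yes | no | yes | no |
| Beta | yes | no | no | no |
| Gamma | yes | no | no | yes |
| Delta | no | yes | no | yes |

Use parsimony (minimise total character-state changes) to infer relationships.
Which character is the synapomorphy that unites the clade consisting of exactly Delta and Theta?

Character polarity is set by the outgroup: the derived state is whichever differs from the outgroup's state, so for IV the derived state is 'no', and for the remaining characters it is 'yes'.
Only Alpha, Beta, and Gamma show the derived state 'yes' for I, supporting them as a clade.
Only Delta and Theta show the derived state 'yes' for II, supporting them as a clade.
III: derived state 'yes' in Alpha only — an autapomorphy, so it tells us nothing about relationships among taxa.
IV: derived state 'no' in Alpha and Beta only — synapomorphy for {Alpha, Beta}.
Most parsimonious ingroup topology: ((Theta,Delta),((Alpha,Beta),Gamma)).
The clade {Delta, Theta} is supported by II: its derived state 'yes' occurs in exactly those taxa and in no other taxon (including the outgroup).

II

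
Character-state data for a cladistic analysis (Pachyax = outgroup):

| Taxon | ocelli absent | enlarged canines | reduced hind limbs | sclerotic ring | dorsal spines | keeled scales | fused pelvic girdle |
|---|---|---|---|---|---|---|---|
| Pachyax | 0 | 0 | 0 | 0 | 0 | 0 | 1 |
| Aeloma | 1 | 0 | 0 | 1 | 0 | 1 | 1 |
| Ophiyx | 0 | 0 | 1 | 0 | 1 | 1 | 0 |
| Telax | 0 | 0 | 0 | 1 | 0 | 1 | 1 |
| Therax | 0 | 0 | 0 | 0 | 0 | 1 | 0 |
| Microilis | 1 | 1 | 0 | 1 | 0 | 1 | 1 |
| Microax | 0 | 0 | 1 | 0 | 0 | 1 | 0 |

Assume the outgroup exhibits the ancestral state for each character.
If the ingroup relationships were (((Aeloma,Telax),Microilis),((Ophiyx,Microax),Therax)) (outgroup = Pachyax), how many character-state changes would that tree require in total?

Map each character onto (((Aeloma,Telax),Microilis),((Ophiyx,Microax),Therax)) (rooted by Pachyax) and count the minimum state changes it requires (Fitch parsimony):
ocelli absent: 2; enlarged canines: 1; reduced hind limbs: 1; sclerotic ring: 1; dorsal spines: 1; keeled scales: 1; fused pelvic girdle: 1.
Total tree length = 8.

8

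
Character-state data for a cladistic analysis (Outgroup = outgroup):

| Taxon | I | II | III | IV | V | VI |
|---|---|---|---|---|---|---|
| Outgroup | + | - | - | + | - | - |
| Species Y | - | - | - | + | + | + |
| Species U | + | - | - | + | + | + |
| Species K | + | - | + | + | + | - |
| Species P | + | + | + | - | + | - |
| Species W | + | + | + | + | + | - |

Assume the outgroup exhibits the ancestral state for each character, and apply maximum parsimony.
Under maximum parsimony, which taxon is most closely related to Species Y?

Character polarity is set by the outgroup: the derived state is whichever differs from the outgroup's state, so for I, IV the derived state is '-', and for the remaining characters it is '+'.
I: derived state '-' in Species Y only — an autapomorphy, so it tells us nothing about relationships among taxa.
Only Species P and Species W show the derived state '+' for II, supporting them as a clade.
Only Species K, Species P, and Species W show the derived state '+' for III, supporting them as a clade.
IV (derived state '-') is unique to Species P (autapomorphy; uninformative for grouping).
All ingroup taxa share the derived state '+' for V; it defines the ingroup but does not resolve relationships within it.
VI: derived state '+' in Species U and Species Y only — synapomorphy for {Species U, Species Y}.
Most parsimonious ingroup topology: ((Species Y,Species U),(Species K,(Species P,Species W))).
Species Y and Species U form a cherry on this tree, so they are sister taxa.

Species U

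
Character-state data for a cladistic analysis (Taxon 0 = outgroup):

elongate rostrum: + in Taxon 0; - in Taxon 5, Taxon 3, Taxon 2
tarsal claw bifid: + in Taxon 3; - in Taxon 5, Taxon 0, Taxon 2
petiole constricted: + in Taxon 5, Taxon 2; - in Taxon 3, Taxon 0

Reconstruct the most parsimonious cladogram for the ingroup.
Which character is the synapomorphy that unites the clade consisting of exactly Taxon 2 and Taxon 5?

petiole constricted

Character polarity is set by the outgroup: the derived state is whichever differs from the outgroup's state, so for elongate rostrum the derived state is '-', and for the remaining characters it is '+'.
All ingroup taxa share the derived state '-' for elongate rostrum; it defines the ingroup but does not resolve relationships within it.
tarsal claw bifid: derived state '+' in Taxon 3 only — an autapomorphy, so it tells us nothing about relationships among taxa.
petiole constricted: derived state '+' in Taxon 2 and Taxon 5 only — synapomorphy for {Taxon 2, Taxon 5}.
Most parsimonious ingroup topology: ((Taxon 5,Taxon 2),Taxon 3).
The clade {Taxon 2, Taxon 5} is supported by petiole constricted: its derived state '+' occurs in exactly those taxa and in no other taxon (including the outgroup).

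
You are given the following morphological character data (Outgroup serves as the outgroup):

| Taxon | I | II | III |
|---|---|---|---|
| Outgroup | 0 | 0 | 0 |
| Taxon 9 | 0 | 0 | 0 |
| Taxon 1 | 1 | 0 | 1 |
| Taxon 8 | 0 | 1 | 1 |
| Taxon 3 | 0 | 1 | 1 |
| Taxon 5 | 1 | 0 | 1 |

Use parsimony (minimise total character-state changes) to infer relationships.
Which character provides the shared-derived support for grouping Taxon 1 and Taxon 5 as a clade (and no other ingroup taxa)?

The outgroup has state '0' for every character, so '1' is the derived state throughout.
Only Taxon 1 and Taxon 5 show the derived state '1' for I, supporting them as a clade.
Only Taxon 3 and Taxon 8 show the derived state '1' for II, supporting them as a clade.
III (derived state '1') is shared by Taxon 1, Taxon 3, Taxon 5, and Taxon 8 — a synapomorphy uniting that clade.
Most parsimonious ingroup topology: (Taxon 9,((Taxon 1,Taxon 5),(Taxon 8,Taxon 3))).
The clade {Taxon 1, Taxon 5} is supported by I: its derived state '1' occurs in exactly those taxa and in no other taxon (including the outgroup).

I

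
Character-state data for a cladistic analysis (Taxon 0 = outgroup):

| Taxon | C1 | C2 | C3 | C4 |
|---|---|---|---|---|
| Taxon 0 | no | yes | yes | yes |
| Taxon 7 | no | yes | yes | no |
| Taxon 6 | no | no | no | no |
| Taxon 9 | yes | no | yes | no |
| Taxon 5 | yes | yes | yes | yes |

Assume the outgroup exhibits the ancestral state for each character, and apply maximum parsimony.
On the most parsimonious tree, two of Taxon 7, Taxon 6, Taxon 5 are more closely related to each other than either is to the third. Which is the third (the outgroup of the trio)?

Taxon 5

Character polarity is set by the outgroup: the derived state is whichever differs from the outgroup's state, so for C2, C3, C4 the derived state is 'no', and for the remaining characters it is 'yes'.
C1 (state 'yes') occurs in Taxon 5 and Taxon 9 but conflicts with the nesting implied by the other characters — most parsimoniously interpreted as homoplasy.
Only Taxon 6 and Taxon 9 show the derived state 'no' for C2, supporting them as a clade.
C3 (derived state 'no') is unique to Taxon 6 (autapomorphy; uninformative for grouping).
C4 (derived state 'no') is shared by Taxon 6, Taxon 7, and Taxon 9 — a synapomorphy uniting that clade.
Most parsimonious ingroup topology: ((Taxon 7,(Taxon 6,Taxon 9)),Taxon 5).
Taxon 7 and Taxon 6 share a more recent common ancestor with each other than either does with Taxon 5, so Taxon 5 is the least closely related of the three.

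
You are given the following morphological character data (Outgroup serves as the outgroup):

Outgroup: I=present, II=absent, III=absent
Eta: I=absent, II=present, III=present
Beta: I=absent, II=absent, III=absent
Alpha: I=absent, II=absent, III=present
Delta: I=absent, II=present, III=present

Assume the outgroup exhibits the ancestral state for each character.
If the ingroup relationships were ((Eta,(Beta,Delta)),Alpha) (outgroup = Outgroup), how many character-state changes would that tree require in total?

5

Map each character onto ((Eta,(Beta,Delta)),Alpha) (rooted by Outgroup) and count the minimum state changes it requires (Fitch parsimony):
I: 1; II: 2; III: 2.
Total tree length = 5.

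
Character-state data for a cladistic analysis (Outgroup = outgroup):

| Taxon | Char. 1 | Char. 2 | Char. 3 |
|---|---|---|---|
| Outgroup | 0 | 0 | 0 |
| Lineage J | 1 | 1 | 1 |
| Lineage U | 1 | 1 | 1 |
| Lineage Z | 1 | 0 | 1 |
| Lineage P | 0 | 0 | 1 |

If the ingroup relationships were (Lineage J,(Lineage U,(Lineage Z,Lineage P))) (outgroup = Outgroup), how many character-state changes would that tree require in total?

Map each character onto (Lineage J,(Lineage U,(Lineage Z,Lineage P))) (rooted by Outgroup) and count the minimum state changes it requires (Fitch parsimony):
Char. 1: 2; Char. 2: 2; Char. 3: 1.
Total tree length = 5.

5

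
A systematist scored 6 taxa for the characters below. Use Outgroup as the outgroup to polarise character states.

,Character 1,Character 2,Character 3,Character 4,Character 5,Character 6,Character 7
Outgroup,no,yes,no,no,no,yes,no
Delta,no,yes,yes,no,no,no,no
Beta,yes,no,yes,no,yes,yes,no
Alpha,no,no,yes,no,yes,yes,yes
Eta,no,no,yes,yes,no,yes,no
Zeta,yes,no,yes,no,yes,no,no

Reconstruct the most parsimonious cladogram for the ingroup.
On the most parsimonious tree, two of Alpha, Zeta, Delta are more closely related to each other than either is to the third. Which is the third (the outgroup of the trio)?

Character polarity is set by the outgroup: the derived state is whichever differs from the outgroup's state, so for Character 2, Character 6 the derived state is 'no', and for the remaining characters it is 'yes'.
Character 1 (derived state 'yes') is shared by Beta and Zeta — a synapomorphy uniting that clade.
Character 2: derived state 'no' in Alpha, Beta, Eta, and Zeta only — synapomorphy for {Alpha, Beta, Eta, Zeta}.
All ingroup taxa share the derived state 'yes' for Character 3; it defines the ingroup but does not resolve relationships within it.
Character 4: derived state 'yes' in Eta only — an autapomorphy, so it tells us nothing about relationships among taxa.
Only Alpha, Beta, and Zeta show the derived state 'yes' for Character 5, supporting them as a clade.
Character 6 (state 'no') occurs in Delta and Zeta but conflicts with the nesting implied by the other characters — most parsimoniously interpreted as homoplasy.
Character 7 (derived state 'yes') is unique to Alpha (autapomorphy; uninformative for grouping).
Most parsimonious ingroup topology: (Delta,(((Beta,Zeta),Alpha),Eta)).
Zeta and Alpha share a more recent common ancestor with each other than either does with Delta, so Delta is the least closely related of the three.

Delta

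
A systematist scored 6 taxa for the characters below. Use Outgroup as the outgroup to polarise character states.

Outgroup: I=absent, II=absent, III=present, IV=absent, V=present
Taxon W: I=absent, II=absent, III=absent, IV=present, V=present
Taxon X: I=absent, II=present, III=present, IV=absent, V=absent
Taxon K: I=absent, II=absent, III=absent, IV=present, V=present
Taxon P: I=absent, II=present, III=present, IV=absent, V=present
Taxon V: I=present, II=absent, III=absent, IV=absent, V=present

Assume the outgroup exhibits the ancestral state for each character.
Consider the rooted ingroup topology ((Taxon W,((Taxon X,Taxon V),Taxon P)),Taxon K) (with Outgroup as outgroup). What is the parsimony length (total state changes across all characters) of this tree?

Map each character onto ((Taxon W,((Taxon X,Taxon V),Taxon P)),Taxon K) (rooted by Outgroup) and count the minimum state changes it requires (Fitch parsimony):
I: 1; II: 2; III: 3; IV: 2; V: 1.
Total tree length = 9.

9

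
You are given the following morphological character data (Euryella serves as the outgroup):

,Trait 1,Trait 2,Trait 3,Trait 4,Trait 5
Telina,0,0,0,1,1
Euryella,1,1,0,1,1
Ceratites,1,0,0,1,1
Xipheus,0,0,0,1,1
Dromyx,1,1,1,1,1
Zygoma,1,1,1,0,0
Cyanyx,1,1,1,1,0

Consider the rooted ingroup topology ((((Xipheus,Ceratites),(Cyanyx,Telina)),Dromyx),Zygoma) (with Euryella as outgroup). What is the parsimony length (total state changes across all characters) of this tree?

Map each character onto ((((Xipheus,Ceratites),(Cyanyx,Telina)),Dromyx),Zygoma) (rooted by Euryella) and count the minimum state changes it requires (Fitch parsimony):
Trait 1: 2; Trait 2: 2; Trait 3: 3; Trait 4: 1; Trait 5: 2.
Total tree length = 10.

10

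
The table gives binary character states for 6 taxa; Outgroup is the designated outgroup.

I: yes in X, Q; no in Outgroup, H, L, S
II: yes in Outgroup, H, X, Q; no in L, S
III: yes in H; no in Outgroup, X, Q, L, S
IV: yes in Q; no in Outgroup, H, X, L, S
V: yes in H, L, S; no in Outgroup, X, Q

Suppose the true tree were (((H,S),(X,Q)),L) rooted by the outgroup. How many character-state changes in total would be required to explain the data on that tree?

Map each character onto (((H,S),(X,Q)),L) (rooted by Outgroup) and count the minimum state changes it requires (Fitch parsimony):
I: 1; II: 2; III: 1; IV: 1; V: 2.
Total tree length = 7.

7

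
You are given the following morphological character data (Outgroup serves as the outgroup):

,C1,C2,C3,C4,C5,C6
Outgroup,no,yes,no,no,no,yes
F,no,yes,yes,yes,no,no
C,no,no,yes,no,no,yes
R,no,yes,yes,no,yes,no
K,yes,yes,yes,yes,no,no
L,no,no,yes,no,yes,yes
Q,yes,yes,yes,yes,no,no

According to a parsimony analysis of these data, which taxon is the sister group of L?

Character polarity is set by the outgroup: the derived state is whichever differs from the outgroup's state, so for C2, C6 the derived state is 'no', and for the remaining characters it is 'yes'.
Only K and Q show the derived state 'yes' for C1, supporting them as a clade.
C2 (derived state 'no') is shared by C and L — a synapomorphy uniting that clade.
C3 (derived state 'yes') is shared by all ingroup taxa — unites the whole ingroup.
C4 (derived state 'yes') is shared by F, K, and Q — a synapomorphy uniting that clade.
C5 groups L and R, which is incompatible with the clades supported by the remaining characters; treating it as convergent (homoplasy) costs fewer steps than any alternative tree.
C6 (derived state 'no') is shared by F, K, Q, and R — a synapomorphy uniting that clade.
Most parsimonious ingroup topology: (((F,(K,Q)),R),(C,L)).
L and C form a cherry on this tree, so they are sister taxa.

C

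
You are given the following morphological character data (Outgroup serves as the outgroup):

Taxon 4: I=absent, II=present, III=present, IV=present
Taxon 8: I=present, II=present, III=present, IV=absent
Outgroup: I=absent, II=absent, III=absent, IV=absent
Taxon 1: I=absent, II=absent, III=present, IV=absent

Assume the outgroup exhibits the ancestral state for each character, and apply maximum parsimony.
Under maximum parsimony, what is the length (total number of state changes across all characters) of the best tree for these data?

4

The outgroup has state 'absent' for every character, so 'present' is the derived state throughout.
I (derived state 'present') is unique to Taxon 8 (autapomorphy; uninformative for grouping).
II (derived state 'present') is shared by Taxon 4 and Taxon 8 — a synapomorphy uniting that clade.
III (derived state 'present') is shared by all ingroup taxa — unites the whole ingroup.
IV: derived state 'present' in Taxon 4 only — an autapomorphy, so it tells us nothing about relationships among taxa.
Most parsimonious ingroup topology: (Taxon 1,(Taxon 4,Taxon 8)).
Changes per character on this tree: I: 1; II: 1; III: 1; IV: 1.
Total = 4.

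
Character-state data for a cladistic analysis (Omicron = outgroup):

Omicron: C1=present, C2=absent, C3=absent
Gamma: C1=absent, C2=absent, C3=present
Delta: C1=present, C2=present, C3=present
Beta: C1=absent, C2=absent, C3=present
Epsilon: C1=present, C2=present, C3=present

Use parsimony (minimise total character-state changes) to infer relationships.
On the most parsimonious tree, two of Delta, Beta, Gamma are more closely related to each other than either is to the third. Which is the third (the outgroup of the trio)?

Character polarity is set by the outgroup: the derived state is whichever differs from the outgroup's state, so for C1 the derived state is 'absent', and for the remaining characters it is 'present'.
Only Beta and Gamma show the derived state 'absent' for C1, supporting them as a clade.
C2: derived state 'present' in Delta and Epsilon only — synapomorphy for {Delta, Epsilon}.
All ingroup taxa share the derived state 'present' for C3; it defines the ingroup but does not resolve relationships within it.
Most parsimonious ingroup topology: ((Gamma,Beta),(Delta,Epsilon)).
Gamma and Beta share a more recent common ancestor with each other than either does with Delta, so Delta is the least closely related of the three.

Delta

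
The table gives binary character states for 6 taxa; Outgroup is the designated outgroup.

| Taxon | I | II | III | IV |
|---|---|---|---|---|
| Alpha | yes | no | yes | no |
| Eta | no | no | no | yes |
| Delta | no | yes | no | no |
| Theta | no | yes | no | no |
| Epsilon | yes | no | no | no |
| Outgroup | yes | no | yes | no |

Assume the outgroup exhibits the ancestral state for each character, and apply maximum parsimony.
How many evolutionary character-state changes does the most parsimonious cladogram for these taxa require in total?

Character polarity is set by the outgroup: the derived state is whichever differs from the outgroup's state, so for I, III the derived state is 'no', and for the remaining characters it is 'yes'.
I (derived state 'no') is shared by Delta, Eta, and Theta — a synapomorphy uniting that clade.
II: derived state 'yes' in Delta and Theta only — synapomorphy for {Delta, Theta}.
Only Delta, Epsilon, Eta, and Theta show the derived state 'no' for III, supporting them as a clade.
IV: derived state 'yes' in Eta only — an autapomorphy, so it tells us nothing about relationships among taxa.
Most parsimonious ingroup topology: ((Epsilon,(Eta,(Delta,Theta))),Alpha).
Changes per character on this tree: I: 1; II: 1; III: 1; IV: 1.
Total = 4.

4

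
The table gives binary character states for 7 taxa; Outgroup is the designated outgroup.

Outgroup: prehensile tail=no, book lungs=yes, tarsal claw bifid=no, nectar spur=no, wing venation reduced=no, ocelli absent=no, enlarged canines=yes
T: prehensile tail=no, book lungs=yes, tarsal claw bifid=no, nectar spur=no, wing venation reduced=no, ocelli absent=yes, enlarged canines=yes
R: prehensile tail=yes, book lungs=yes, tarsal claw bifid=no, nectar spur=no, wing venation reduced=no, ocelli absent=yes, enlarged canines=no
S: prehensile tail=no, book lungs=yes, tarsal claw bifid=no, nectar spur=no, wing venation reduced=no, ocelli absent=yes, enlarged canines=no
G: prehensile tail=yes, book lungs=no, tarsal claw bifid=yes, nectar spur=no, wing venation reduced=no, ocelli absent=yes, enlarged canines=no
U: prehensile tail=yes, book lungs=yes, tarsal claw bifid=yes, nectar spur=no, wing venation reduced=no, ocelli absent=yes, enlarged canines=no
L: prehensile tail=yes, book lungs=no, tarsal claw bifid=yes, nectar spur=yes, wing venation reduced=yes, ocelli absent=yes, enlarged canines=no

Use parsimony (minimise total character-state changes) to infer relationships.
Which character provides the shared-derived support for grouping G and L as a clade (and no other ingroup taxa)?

Character polarity is set by the outgroup: the derived state is whichever differs from the outgroup's state, so for book lungs, enlarged canines the derived state is 'no', and for the remaining characters it is 'yes'.
prehensile tail (derived state 'yes') is shared by G, L, R, and U — a synapomorphy uniting that clade.
Only G and L show the derived state 'no' for book lungs, supporting them as a clade.
tarsal claw bifid (derived state 'yes') is shared by G, L, and U — a synapomorphy uniting that clade.
nectar spur (derived state 'yes') is unique to L (autapomorphy; uninformative for grouping).
wing venation reduced (derived state 'yes') is unique to L (autapomorphy; uninformative for grouping).
All ingroup taxa share the derived state 'yes' for ocelli absent; it defines the ingroup but does not resolve relationships within it.
Only G, L, R, S, and U show the derived state 'no' for enlarged canines, supporting them as a clade.
Most parsimonious ingroup topology: (T,((R,((G,L),U)),S)).
The clade {G, L} is supported by book lungs: its derived state 'no' occurs in exactly those taxa and in no other taxon (including the outgroup).

book lungs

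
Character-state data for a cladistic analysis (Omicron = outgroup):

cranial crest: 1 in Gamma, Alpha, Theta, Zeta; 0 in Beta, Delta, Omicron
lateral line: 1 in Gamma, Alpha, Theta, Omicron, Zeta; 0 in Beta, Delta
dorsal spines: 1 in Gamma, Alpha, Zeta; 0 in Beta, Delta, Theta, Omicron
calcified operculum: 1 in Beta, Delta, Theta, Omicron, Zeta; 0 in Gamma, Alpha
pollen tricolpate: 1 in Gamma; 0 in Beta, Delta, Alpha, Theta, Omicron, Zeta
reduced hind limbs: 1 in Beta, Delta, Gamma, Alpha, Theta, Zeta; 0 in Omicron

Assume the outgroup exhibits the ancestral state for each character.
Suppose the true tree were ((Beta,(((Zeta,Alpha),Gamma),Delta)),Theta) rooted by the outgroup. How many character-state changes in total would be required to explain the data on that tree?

9

Map each character onto ((Beta,(((Zeta,Alpha),Gamma),Delta)),Theta) (rooted by Omicron) and count the minimum state changes it requires (Fitch parsimony):
cranial crest: 2; lateral line: 2; dorsal spines: 1; calcified operculum: 2; pollen tricolpate: 1; reduced hind limbs: 1.
Total tree length = 9.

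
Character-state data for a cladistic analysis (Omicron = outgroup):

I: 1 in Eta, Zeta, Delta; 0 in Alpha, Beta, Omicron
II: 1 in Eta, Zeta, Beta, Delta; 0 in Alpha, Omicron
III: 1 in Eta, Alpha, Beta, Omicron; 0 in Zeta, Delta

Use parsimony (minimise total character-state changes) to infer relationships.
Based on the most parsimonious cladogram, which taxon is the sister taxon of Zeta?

Character polarity is set by the outgroup: the derived state is whichever differs from the outgroup's state, so for III the derived state is '0', and for the remaining characters it is '1'.
I (derived state '1') is shared by Delta, Eta, and Zeta — a synapomorphy uniting that clade.
II: derived state '1' in Beta, Delta, Eta, and Zeta only — synapomorphy for {Beta, Delta, Eta, Zeta}.
Only Delta and Zeta show the derived state '0' for III, supporting them as a clade.
Most parsimonious ingroup topology: (Alpha,(((Zeta,Delta),Eta),Beta)).
Zeta and Delta form a cherry on this tree, so they are sister taxa.

Delta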